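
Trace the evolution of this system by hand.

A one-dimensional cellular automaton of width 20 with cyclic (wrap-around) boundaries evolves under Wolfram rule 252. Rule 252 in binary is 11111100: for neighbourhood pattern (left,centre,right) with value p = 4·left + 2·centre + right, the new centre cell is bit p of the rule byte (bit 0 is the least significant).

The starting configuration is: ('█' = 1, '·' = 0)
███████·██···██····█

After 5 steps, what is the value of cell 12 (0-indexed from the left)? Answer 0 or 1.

1

step 0: ███████·██···██····█
step 1: ███████████··███···█
step 2: ████████████·████··█
step 3: ██████████████████·█
step 4: ████████████████████
step 5: ████████████████████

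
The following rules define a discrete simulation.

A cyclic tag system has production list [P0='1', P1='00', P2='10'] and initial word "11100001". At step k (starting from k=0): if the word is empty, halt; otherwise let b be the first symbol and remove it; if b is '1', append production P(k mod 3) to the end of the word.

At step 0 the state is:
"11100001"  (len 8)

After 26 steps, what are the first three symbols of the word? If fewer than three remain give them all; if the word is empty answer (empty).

step 0: "11100001"  (len 8)
step 1: "11000011"  (len 8)
step 2: "100001100"  (len 9)
step 3: "0000110010"  (len 10)
step 4: "000110010"  (len 9)
step 5: "00110010"  (len 8)
step 6: "0110010"  (len 7)
step 7: "110010"  (len 6)
step 8: "1001000"  (len 7)
step 9: "00100010"  (len 8)
step 10: "0100010"  (len 7)
step 11: "100010"  (len 6)
step 12: "0001010"  (len 7)
step 13: "001010"  (len 6)
step 14: "01010"  (len 5)
step 15: "1010"  (len 4)
step 16: "0101"  (len 4)
step 17: "101"  (len 3)
step 18: "0110"  (len 4)
step 19: "110"  (len 3)
step 20: "1000"  (len 4)
step 21: "00010"  (len 5)
step 22: "0010"  (len 4)
step 23: "010"  (len 3)
step 24: "10"  (len 2)
step 25: "01"  (len 2)
step 26: "1"  (len 1)

1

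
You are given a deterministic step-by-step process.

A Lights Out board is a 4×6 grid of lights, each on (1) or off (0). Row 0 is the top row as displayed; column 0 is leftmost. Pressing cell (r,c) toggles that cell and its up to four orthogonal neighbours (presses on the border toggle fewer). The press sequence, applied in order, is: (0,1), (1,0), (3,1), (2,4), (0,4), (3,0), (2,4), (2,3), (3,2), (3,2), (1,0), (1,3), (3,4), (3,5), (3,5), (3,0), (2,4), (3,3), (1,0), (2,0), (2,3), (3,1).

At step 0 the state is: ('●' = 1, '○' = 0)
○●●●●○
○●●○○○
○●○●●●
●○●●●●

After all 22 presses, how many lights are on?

gen 0: ○●●●●○
○●●○○○
○●○●●●
●○●●●●
gen 1: ●○○●●○
○○●○○○
○●○●●●
●○●●●●
gen 2: ○○○●●○
●●●○○○
●●○●●●
●○●●●●
gen 3: ○○○●●○
●●●○○○
●○○●●●
○●○●●●
gen 4: ○○○●●○
●●●○●○
●○○○○○
○●○●○●
gen 5: ○○○○○●
●●●○○○
●○○○○○
○●○●○●
gen 6: ○○○○○●
●●●○○○
○○○○○○
●○○●○●
gen 7: ○○○○○●
●●●○●○
○○○●●●
●○○●●●
gen 8: ○○○○○●
●●●●●○
○○●○○●
●○○○●●
gen 9: ○○○○○●
●●●●●○
○○○○○●
●●●●●●
gen 10: ○○○○○●
●●●●●○
○○●○○●
●○○○●●
gen 11: ●○○○○●
○○●●●○
●○●○○●
●○○○●●
gen 12: ●○○●○●
○○○○○○
●○●●○●
●○○○●●
gen 13: ●○○●○●
○○○○○○
●○●●●●
●○○●○○
gen 14: ●○○●○●
○○○○○○
●○●●●○
●○○●●●
gen 15: ●○○●○●
○○○○○○
●○●●●●
●○○●○○
gen 16: ●○○●○●
○○○○○○
○○●●●●
○●○●○○
gen 17: ●○○●○●
○○○○●○
○○●○○○
○●○●●○
gen 18: ●○○●○●
○○○○●○
○○●●○○
○●●○○○
gen 19: ○○○●○●
●●○○●○
●○●●○○
○●●○○○
gen 20: ○○○●○●
○●○○●○
○●●●○○
●●●○○○
gen 21: ○○○●○●
○●○●●○
○●○○●○
●●●●○○
gen 22: ○○○●○●
○●○●●○
○○○○●○
○○○●○○

7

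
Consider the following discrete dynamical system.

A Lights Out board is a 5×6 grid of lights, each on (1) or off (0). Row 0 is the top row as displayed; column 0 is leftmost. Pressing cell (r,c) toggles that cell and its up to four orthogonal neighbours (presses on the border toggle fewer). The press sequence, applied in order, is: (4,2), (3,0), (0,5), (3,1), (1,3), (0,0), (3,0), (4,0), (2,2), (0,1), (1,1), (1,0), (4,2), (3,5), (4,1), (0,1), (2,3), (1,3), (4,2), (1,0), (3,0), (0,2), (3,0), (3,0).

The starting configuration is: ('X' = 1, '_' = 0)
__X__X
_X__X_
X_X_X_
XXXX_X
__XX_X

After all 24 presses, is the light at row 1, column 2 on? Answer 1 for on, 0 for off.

1

k=0  __X__X
_X__X_
X_X_X_
XXXX_X
__XX_X
k=1  __X__X
_X__X_
X_X_X_
XX_X_X
_X___X
k=2  __X__X
_X__X_
__X_X_
___X_X
XX___X
k=3  __X_X_
_X__XX
__X_X_
___X_X
XX___X
k=4  __X_X_
_X__XX
_XX_X_
XXXX_X
X____X
k=5  __XXX_
_XXX_X
_XXXX_
XXXX_X
X____X
k=6  XXXXX_
XXXX_X
_XXXX_
XXXX_X
X____X
k=7  XXXXX_
XXXX_X
XXXXX_
__XX_X
_____X
k=8  XXXXX_
XXXX_X
XXXXX_
X_XX_X
XX___X
k=9  XXXXX_
XX_X_X
X___X_
X__X_X
XX___X
k=10  ___XX_
X__X_X
X___X_
X__X_X
XX___X
k=11  _X_XX_
_XXX_X
XX__X_
X__X_X
XX___X
k=12  XX_XX_
X_XX_X
_X__X_
X__X_X
XX___X
k=13  XX_XX_
X_XX_X
_X__X_
X_XX_X
X_XX_X
k=14  XX_XX_
X_XX_X
_X__XX
X_XXX_
X_XX__
k=15  XX_XX_
X_XX_X
_X__XX
XXXXX_
_X_X__
k=16  __XXX_
XXXX_X
_X__XX
XXXXX_
_X_X__
k=17  __XXX_
XXX__X
_XXX_X
XXX_X_
_X_X__
k=18  __X_X_
XX_XXX
_XX__X
XXX_X_
_X_X__
k=19  __X_X_
XX_XXX
_XX__X
XX__X_
__X___
k=20  X_X_X_
___XXX
XXX__X
XX__X_
__X___
k=21  X_X_X_
___XXX
_XX__X
____X_
X_X___
k=22  XX_XX_
__XXXX
_XX__X
____X_
X_X___
k=23  XX_XX_
__XXXX
XXX__X
XX__X_
__X___
k=24  XX_XX_
__XXXX
_XX__X
____X_
X_X___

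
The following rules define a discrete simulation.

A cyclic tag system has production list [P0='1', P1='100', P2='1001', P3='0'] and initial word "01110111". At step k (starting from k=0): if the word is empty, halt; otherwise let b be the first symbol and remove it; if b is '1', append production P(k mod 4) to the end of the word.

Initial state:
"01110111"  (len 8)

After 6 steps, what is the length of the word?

0) "01110111"  (len 8)
1) "1110111"  (len 7)
2) "110111100"  (len 9)
3) "101111001001"  (len 12)
4) "011110010010"  (len 12)
5) "11110010010"  (len 11)
6) "1110010010100"  (len 13)

13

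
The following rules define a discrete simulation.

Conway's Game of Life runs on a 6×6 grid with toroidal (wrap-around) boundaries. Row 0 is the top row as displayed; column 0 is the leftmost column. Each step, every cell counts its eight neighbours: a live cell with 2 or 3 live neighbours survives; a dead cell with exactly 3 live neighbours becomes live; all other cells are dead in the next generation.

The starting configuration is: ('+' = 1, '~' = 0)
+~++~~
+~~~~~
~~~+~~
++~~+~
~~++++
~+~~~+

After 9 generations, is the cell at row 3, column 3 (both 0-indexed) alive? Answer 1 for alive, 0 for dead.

0

0) +~++~~
+~~~~~
~~~+~~
++~~+~
~~++++
~+~~~+
1) +~+~~+
~+++~~
++~~~+
++~~~~
~~++~~
~+~~~+
2) ~~~+++
~~~++~
~~~~~+
~~~~~+
~~+~~~
~+~+++
3) +~~~~~
~~~+~~
~~~~~+
~~~~~~
+~++~+
+~~~~+
4) +~~~~+
~~~~~~
~~~~~~
+~~~++
++~~++
~~~~+~
5) ~~~~~+
~~~~~~
~~~~~+
~+~~+~
~+~+~~
~+~~+~
6) ~~~~~~
~~~~~~
~~~~~~
+~+~+~
++~++~
+~+~+~
7) ~~~~~~
~~~~~~
~~~~~~
+~+~+~
+~~~+~
+~+~+~
8) ~~~~~~
~~~~~~
~~~~~~
~+~+~~
+~~~+~
~+~+~~
9) ~~~~~~
~~~~~~
~~~~~~
~~~~~~
++~++~
~~~~~~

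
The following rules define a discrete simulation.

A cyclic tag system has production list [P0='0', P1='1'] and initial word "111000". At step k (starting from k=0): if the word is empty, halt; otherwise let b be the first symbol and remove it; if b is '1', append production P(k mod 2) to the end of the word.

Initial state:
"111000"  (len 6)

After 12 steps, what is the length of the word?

gen 0: "111000"  (len 6)
gen 1: "110000"  (len 6)
gen 2: "100001"  (len 6)
gen 3: "000010"  (len 6)
gen 4: "00010"  (len 5)
gen 5: "0010"  (len 4)
gen 6: "010"  (len 3)
gen 7: "10"  (len 2)
gen 8: "01"  (len 2)
gen 9: "1"  (len 1)
gen 10: "1"  (len 1)
gen 11: "0"  (len 1)
gen 12: (halted — word empty)

0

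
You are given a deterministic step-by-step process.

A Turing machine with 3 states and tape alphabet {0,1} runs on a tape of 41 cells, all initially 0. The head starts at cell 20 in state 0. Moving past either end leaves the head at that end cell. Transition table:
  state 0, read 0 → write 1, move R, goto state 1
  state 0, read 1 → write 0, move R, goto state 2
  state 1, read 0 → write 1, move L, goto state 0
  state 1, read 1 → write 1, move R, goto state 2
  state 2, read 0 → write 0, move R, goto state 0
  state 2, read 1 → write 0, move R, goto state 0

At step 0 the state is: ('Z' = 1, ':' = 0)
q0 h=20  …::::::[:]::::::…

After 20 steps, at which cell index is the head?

step 0: q0 h=20  …::::::[:]::::::…
step 1: q1 h=21  …:::::Z[:]::::::…
step 2: q0 h=20  …::::::[Z]Z:::::…
step 3: q2 h=21  …::::::[Z]::::::…
step 4: q0 h=22  …::::::[:]::::::…
step 5: q1 h=23  …:::::Z[:]::::::…
step 6: q0 h=22  …::::::[Z]Z:::::…
step 7: q2 h=23  …::::::[Z]::::::…
step 8: q0 h=24  …::::::[:]::::::…
step 9: q1 h=25  …:::::Z[:]::::::…
step 10: q0 h=24  …::::::[Z]Z:::::…
step 11: q2 h=25  …::::::[Z]::::::…
step 12: q0 h=26  …::::::[:]::::::…
step 13: q1 h=27  …:::::Z[:]::::::…
step 14: q0 h=26  …::::::[Z]Z:::::…
step 15: q2 h=27  …::::::[Z]::::::…
step 16: q0 h=28  …::::::[:]::::::…
step 17: q1 h=29  …:::::Z[:]::::::…
step 18: q0 h=28  …::::::[Z]Z:::::…
step 19: q2 h=29  …::::::[Z]::::::…
step 20: q0 h=30  …::::::[:]::::::…

30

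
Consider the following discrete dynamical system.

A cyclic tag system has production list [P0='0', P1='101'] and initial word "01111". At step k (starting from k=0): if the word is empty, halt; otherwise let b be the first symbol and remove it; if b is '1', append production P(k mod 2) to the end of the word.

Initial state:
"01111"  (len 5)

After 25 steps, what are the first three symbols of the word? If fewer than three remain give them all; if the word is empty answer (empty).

101

step 0: "01111"  (len 5)
step 1: "1111"  (len 4)
step 2: "111101"  (len 6)
step 3: "111010"  (len 6)
step 4: "11010101"  (len 8)
step 5: "10101010"  (len 8)
step 6: "0101010101"  (len 10)
step 7: "101010101"  (len 9)
step 8: "01010101101"  (len 11)
step 9: "1010101101"  (len 10)
step 10: "010101101101"  (len 12)
step 11: "10101101101"  (len 11)
step 12: "0101101101101"  (len 13)
step 13: "101101101101"  (len 12)
step 14: "01101101101101"  (len 14)
step 15: "1101101101101"  (len 13)
step 16: "101101101101101"  (len 15)
step 17: "011011011011010"  (len 15)
step 18: "11011011011010"  (len 14)
step 19: "10110110110100"  (len 14)
step 20: "0110110110100101"  (len 16)
step 21: "110110110100101"  (len 15)
step 22: "10110110100101101"  (len 17)
step 23: "01101101001011010"  (len 17)
step 24: "1101101001011010"  (len 16)
step 25: "1011010010110100"  (len 16)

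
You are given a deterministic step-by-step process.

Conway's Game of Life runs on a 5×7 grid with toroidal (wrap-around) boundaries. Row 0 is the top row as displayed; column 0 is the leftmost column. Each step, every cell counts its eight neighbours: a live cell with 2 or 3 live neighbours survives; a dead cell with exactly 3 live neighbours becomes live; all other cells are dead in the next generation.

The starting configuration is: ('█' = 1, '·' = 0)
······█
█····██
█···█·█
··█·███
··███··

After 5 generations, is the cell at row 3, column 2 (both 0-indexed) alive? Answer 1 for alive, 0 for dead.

[0] ······█
█····██
█···█·█
··█·███
··███··
[1] █··██·█
·······
·█·██··
███···█
··█·█·█
[2] █··██·█
█·█··█·
·█·█···
····█·█
··█·█··
[3] █·█·█·█
█·█··█·
███████
··█·██·
█···█·█
[4] ····█··
·······
█······
··█····
█···█··
[5] ·······
·······
·······
·█·····
···█···

0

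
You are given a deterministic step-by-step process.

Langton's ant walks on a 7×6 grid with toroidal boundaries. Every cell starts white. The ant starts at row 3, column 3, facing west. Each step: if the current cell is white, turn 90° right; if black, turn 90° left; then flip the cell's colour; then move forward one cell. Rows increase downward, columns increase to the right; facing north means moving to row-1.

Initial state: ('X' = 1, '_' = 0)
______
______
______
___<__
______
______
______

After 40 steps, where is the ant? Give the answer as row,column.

3,5

[0] ______
______
______
___<__
______
______
______
[1] ______
______
___^__
___X__
______
______
______
[2] ______
______
___X>_
___X__
______
______
______
[3] ______
______
___XX_
___Xv_
______
______
______
[4] ______
______
___XX_
___<X_
______
______
______
[5] ______
______
___XX_
____X_
___v__
______
______
[6] ______
______
___XX_
____X_
__<X__
______
______
[7] ______
______
___XX_
__^_X_
__XX__
______
______
[8] ______
______
___XX_
__X>X_
__XX__
______
______
[9] ______
______
___XX_
__XXX_
__Xv__
______
______
[10] ______
______
___XX_
__XXX_
__X_>_
______
______
[11] ______
______
___XX_
__XXX_
__X_X_
____v_
______
[12] ______
______
___XX_
__XXX_
__X_X_
___<X_
______
[13] ______
______
___XX_
__XXX_
__X^X_
___XX_
______
[14] ______
______
___XX_
__XXX_
__XX>_
___XX_
______
[15] ______
______
___XX_
__XX^_
__XX__
___XX_
______
[16] ______
______
___XX_
__X<__
__XX__
___XX_
______
[17] ______
______
___XX_
__X___
__Xv__
___XX_
______
[18] ______
______
___XX_
__X___
__X_>_
___XX_
______
[19] ______
______
___XX_
__X___
__X_X_
___Xv_
______
[20] ______
______
___XX_
__X___
__X_X_
___X_>
______
[21] ______
______
___XX_
__X___
__X_X_
___X_X
_____v
[22] ______
______
___XX_
__X___
__X_X_
___X_X
____<X
[23] ______
______
___XX_
__X___
__X_X_
___X^X
____XX
[24] ______
______
___XX_
__X___
__X_X_
___XX>
____XX
[25] ______
______
___XX_
__X___
__X_X^
___XX_
____XX
[26] ______
______
___XX_
__X___
>_X_XX
___XX_
____XX
[27] ______
______
___XX_
__X___
X_X_XX
v__XX_
____XX
[28] ______
______
___XX_
__X___
X_X_XX
X__XX<
____XX
[29] ______
______
___XX_
__X___
X_X_X^
X__XXX
____XX
[30] ______
______
___XX_
__X___
X_X_<_
X__XXX
____XX
[31] ______
______
___XX_
__X___
X_X___
X__XvX
____XX
[32] ______
______
___XX_
__X___
X_X___
X__X_>
____XX
[33] ______
______
___XX_
__X___
X_X__^
X__X__
____XX
[34] ______
______
___XX_
__X___
>_X__X
X__X__
____XX
[35] ______
______
___XX_
^_X___
__X__X
X__X__
____XX
[36] ______
______
___XX_
X>X___
__X__X
X__X__
____XX
[37] ______
______
___XX_
XXX___
_vX__X
X__X__
____XX
[38] ______
______
___XX_
XXX___
<XX__X
X__X__
____XX
[39] ______
______
___XX_
^XX___
XXX__X
X__X__
____XX
[40] ______
______
___XX_
_XX__<
XXX__X
X__X__
____XX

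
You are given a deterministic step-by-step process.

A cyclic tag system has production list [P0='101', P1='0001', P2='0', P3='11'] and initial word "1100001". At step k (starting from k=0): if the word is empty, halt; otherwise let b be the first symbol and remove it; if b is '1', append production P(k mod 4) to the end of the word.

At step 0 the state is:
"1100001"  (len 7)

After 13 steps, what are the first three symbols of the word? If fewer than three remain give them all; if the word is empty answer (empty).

k=0  "1100001"  (len 7)
k=1  "100001101"  (len 9)
k=2  "000011010001"  (len 12)
k=3  "00011010001"  (len 11)
k=4  "0011010001"  (len 10)
k=5  "011010001"  (len 9)
k=6  "11010001"  (len 8)
k=7  "10100010"  (len 8)
k=8  "010001011"  (len 9)
k=9  "10001011"  (len 8)
k=10  "00010110001"  (len 11)
k=11  "0010110001"  (len 10)
k=12  "010110001"  (len 9)
k=13  "10110001"  (len 8)

101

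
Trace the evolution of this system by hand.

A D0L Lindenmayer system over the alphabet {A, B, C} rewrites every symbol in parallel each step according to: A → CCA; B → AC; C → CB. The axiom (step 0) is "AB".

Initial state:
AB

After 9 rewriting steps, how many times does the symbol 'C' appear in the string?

0) AB
1) CCAAC
2) CBCBCCACCACB
3) CBACCBACCBCBCCACBCBCCACBAC
4) CBACCCACBCBACCCACBCBACCBACCBCBCCACBACCBACCBCBCCACBACCCACB
5) CBACCCACBCBCBCCACBACCBACCCACBCBCBCCACBACCBACCCACBCBACCCACB…CBCCACBACCCACBCBACCCACBCBACCBACCBCBCCACBACCCACBCBCBCCACBAC  (len 126)
6) CBACCCACBCBCBCCACBACCBACCBACCBCBCCACBACCCACBCBACCCACBCBCBC…BACCBACCBCBCCACBACCCACBCBCBCCACBACCBACCBACCBCBCCACBACCCACB  (len 278)
7) CBACCCACBCBCBCCACBACCBACCBACCBCBCCACBACCCACBCBACCCACBCBACC…CCACBCBACCCACBCBACCCACBCBACCBACCBCBCCACBACCCACBCBCBCCACBAC  (len 613)
8) CBACCCACBCBCBCCACBACCBACCBACCBCBCCACBACCCACBCBACCCACBCBACC…BACCBACCBCBCCACBACCCACBCBCBCCACBACCBACCBACCBCBCCACBACCCACB  (len 1352)
9) CBACCCACBCBCBCCACBACCBACCBACCBCBCCACBACCCACBCBACCCACBCBACC…CCACBCBACCCACBCBACCCACBCBACCBACCBCBCCACBACCCACBCBCBCCACBAC  (len 2982)

1630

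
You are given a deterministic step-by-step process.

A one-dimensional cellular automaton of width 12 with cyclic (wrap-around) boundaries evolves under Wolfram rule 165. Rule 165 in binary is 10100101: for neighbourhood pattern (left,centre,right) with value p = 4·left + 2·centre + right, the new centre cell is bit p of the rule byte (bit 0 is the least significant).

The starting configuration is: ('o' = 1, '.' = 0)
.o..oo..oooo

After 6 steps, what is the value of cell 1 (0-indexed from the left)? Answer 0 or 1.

k=0  .o..oo..oooo
k=1  oo.......oo.
k=2  ...ooooo...o
k=3  .o..ooo..o.o
k=4  oo...o...ooo
k=5  o..o.o.o..oo
k=6  ...ooooo...o

0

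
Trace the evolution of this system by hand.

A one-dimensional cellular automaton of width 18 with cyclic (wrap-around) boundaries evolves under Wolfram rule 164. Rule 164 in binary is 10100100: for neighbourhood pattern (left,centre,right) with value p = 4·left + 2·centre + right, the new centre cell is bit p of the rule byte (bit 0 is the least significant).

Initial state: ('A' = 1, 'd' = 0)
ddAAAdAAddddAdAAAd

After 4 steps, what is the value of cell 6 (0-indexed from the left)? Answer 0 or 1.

k=0  ddAAAdAAddddAdAAAd
k=1  dddAdAddddddAAdAdd
k=2  dddAAAddddddddAAdd
k=3  ddddAddddddddddddd
k=4  ddddAddddddddddddd

0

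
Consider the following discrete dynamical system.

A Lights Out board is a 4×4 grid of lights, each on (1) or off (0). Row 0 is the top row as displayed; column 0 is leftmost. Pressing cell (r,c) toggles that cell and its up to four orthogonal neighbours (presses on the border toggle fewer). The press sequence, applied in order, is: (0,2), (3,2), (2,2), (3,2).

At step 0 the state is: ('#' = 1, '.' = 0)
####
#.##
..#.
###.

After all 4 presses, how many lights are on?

k=0  ####
#.##
..#.
###.
k=1  #...
#..#
..#.
###.
k=2  #...
#..#
....
#..#
k=3  #...
#.##
.###
#.##
k=4  #...
#.##
.#.#
##..

8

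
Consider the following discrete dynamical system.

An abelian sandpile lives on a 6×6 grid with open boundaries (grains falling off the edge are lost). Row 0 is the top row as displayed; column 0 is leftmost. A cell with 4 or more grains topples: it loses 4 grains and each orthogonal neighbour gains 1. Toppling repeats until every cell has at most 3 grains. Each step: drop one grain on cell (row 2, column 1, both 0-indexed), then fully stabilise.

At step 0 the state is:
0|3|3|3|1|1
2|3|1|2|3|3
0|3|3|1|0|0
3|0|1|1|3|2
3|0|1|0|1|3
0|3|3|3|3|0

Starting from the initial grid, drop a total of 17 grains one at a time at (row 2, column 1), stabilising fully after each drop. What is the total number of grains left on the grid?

69

t=0: 0|3|3|3|1|1
2|3|1|2|3|3
0|3|3|1|0|0
3|0|1|1|3|2
3|0|1|0|1|3
0|3|3|3|3|0
t=1: 1|1|2|1|3|2
3|2|1|1|1|0
1|2|1|3|1|1
3|1|2|1|3|2
3|0|1|0|1|3
0|3|3|3|3|0
t=2: 1|1|2|1|3|2
3|2|1|1|1|0
1|3|1|3|1|1
3|1|2|1|3|2
3|0|1|0|1|3
0|3|3|3|3|0
t=3: 1|1|2|1|3|2
3|3|1|1|1|0
2|0|2|3|1|1
3|2|2|1|3|2
3|0|1|0|1|3
0|3|3|3|3|0
t=4: 1|1|2|1|3|2
3|3|1|1|1|0
2|1|2|3|1|1
3|2|2|1|3|2
3|0|1|0|1|3
0|3|3|3|3|0
t=5: 1|1|2|1|3|2
3|3|1|1|1|0
2|2|2|3|1|1
3|2|2|1|3|2
3|0|1|0|1|3
0|3|3|3|3|0
t=6: 1|1|2|1|3|2
3|3|1|1|1|0
2|3|2|3|1|1
3|2|2|1|3|2
3|0|1|0|1|3
0|3|3|3|3|0
t=7: 2|2|2|1|3|2
1|1|2|1|1|0
1|3|3|3|1|1
2|0|3|1|3|2
0|2|1|0|1|3
1|3|3|3|3|0
t=8: 2|2|2|1|3|2
1|2|3|2|1|0
2|1|2|0|2|1
2|2|0|3|3|2
0|2|2|0|1|3
1|3|3|3|3|0
t=9: 2|2|2|1|3|2
1|2|3|2|1|0
2|2|2|0|2|1
2|2|0|3|3|2
0|2|2|0|1|3
1|3|3|3|3|0
t=10: 2|2|2|1|3|2
1|2|3|2|1|0
2|3|2|0|2|1
2|2|0|3|3|2
0|2|2|0|1|3
1|3|3|3|3|0
t=11: 2|2|2|1|3|2
1|3|3|2|1|0
3|0|3|0|2|1
2|3|0|3|3|2
0|2|2|0|1|3
1|3|3|3|3|0
t=12: 2|2|2|1|3|2
1|3|3|2|1|0
3|1|3|0|2|1
2|3|0|3|3|2
0|2|2|0|1|3
1|3|3|3|3|0
t=13: 2|2|2|1|3|2
1|3|3|2|1|0
3|2|3|0|2|1
2|3|0|3|3|2
0|2|2|0|1|3
1|3|3|3|3|0
t=14: 2|2|2|1|3|2
1|3|3|2|1|0
3|3|3|0|2|1
2|3|0|3|3|2
0|2|2|0|1|3
1|3|3|3|3|0
t=15: 2|3|3|1|3|2
3|2|1|3|1|0
2|0|2|1|2|1
0|2|2|3|3|2
1|3|2|0|1|3
1|3|3|3|3|0
t=16: 2|3|3|1|3|2
3|2|1|3|1|0
2|1|2|1|2|1
0|2|2|3|3|2
1|3|2|0|1|3
1|3|3|3|3|0
t=17: 2|3|3|1|3|2
3|2|1|3|1|0
2|2|2|1|2|1
0|2|2|3|3|2
1|3|2|0|1|3
1|3|3|3|3|0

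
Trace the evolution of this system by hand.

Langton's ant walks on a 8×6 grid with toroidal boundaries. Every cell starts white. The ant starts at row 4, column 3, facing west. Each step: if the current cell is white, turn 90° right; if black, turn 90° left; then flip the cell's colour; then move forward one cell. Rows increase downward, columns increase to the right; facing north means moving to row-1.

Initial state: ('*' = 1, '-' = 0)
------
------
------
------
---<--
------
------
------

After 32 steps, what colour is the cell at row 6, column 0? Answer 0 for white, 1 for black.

step 0: ------
------
------
------
---<--
------
------
------
step 1: ------
------
------
---^--
---*--
------
------
------
step 2: ------
------
------
---*>-
---*--
------
------
------
step 3: ------
------
------
---**-
---*v-
------
------
------
step 4: ------
------
------
---**-
---<*-
------
------
------
step 5: ------
------
------
---**-
----*-
---v--
------
------
step 6: ------
------
------
---**-
----*-
--<*--
------
------
step 7: ------
------
------
---**-
--^-*-
--**--
------
------
step 8: ------
------
------
---**-
--*>*-
--**--
------
------
step 9: ------
------
------
---**-
--***-
--*v--
------
------
step 10: ------
------
------
---**-
--***-
--*->-
------
------
step 11: ------
------
------
---**-
--***-
--*-*-
----v-
------
step 12: ------
------
------
---**-
--***-
--*-*-
---<*-
------
step 13: ------
------
------
---**-
--***-
--*^*-
---**-
------
step 14: ------
------
------
---**-
--***-
--**>-
---**-
------
step 15: ------
------
------
---**-
--**^-
--**--
---**-
------
step 16: ------
------
------
---**-
--*<--
--**--
---**-
------
step 17: ------
------
------
---**-
--*---
--*v--
---**-
------
step 18: ------
------
------
---**-
--*---
--*->-
---**-
------
step 19: ------
------
------
---**-
--*---
--*-*-
---*v-
------
step 20: ------
------
------
---**-
--*---
--*-*-
---*->
------
step 21: ------
------
------
---**-
--*---
--*-*-
---*-*
-----v
step 22: ------
------
------
---**-
--*---
--*-*-
---*-*
----<*
step 23: ------
------
------
---**-
--*---
--*-*-
---*^*
----**
step 24: ------
------
------
---**-
--*---
--*-*-
---**>
----**
step 25: ------
------
------
---**-
--*---
--*-*^
---**-
----**
step 26: ------
------
------
---**-
--*---
>-*-**
---**-
----**
step 27: ------
------
------
---**-
--*---
*-*-**
v--**-
----**
step 28: ------
------
------
---**-
--*---
*-*-**
*--**<
----**
step 29: ------
------
------
---**-
--*---
*-*-*^
*--***
----**
step 30: ------
------
------
---**-
--*---
*-*-<-
*--***
----**
step 31: ------
------
------
---**-
--*---
*-*---
*--*v*
----**
step 32: ------
------
------
---**-
--*---
*-*---
*--*->
----**

1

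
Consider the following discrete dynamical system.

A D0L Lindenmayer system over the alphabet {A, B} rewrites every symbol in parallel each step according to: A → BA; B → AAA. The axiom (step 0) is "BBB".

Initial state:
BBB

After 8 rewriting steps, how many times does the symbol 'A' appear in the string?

1953

step 0: BBB
step 1: AAAAAAAAA
step 2: BABABABABABABABABA
step 3: AAABAAAABAAAABAAAABAAAABAAAABAAAABAAAABAAAABA
step 4: BABABAAAABABABABAAAABABABABAAAABABABABAAAABABABABAAAABABABABAAAABABABABAAAABABABABAAAABABABABAAAABA
step 5: AAABAAAABAAAABABABABAAAABAAAABAAAABAAAABABABABAAAABAAAABAA…AAAABAAAABAAAABAAAABABABABAAAABAAAABAAAABAAAABABABABAAAABA  (len 234)
step 6: BABABAAAABABABABAAAABABABABAAAABAAAABAAAABAAAABABABABAAAAB…ABABAAAABABABABAAAABABABABAAAABAAAABAAAABAAAABABABABAAAABA  (len 531)
step 7: AAABAAAABAAAABABABABAAAABAAAABAAAABAAAABABABABAAAABAAAABAA…ABABAAAABABABABAAAABABABABAAAABAAAABAAAABAAAABABABABAAAABA  (len 1233)
step 8: BABABAAAABABABABAAAABABABABAAAABAAAABAAAABAAAABABABABAAAAB…ABABAAAABABABABAAAABABABABAAAABAAAABAAAABAAAABABABABAAAABA  (len 2826)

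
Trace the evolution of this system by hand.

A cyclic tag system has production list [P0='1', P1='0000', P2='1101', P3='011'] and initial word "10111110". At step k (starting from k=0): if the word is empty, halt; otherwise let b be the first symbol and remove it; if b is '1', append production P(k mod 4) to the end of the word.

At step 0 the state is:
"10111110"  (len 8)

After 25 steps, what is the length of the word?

k=0  "10111110"  (len 8)
k=1  "01111101"  (len 8)
k=2  "1111101"  (len 7)
k=3  "1111011101"  (len 10)
k=4  "111011101011"  (len 12)
k=5  "110111010111"  (len 12)
k=6  "101110101110000"  (len 15)
k=7  "011101011100001101"  (len 18)
k=8  "11101011100001101"  (len 17)
k=9  "11010111000011011"  (len 17)
k=10  "10101110000110110000"  (len 20)
k=11  "01011100001101100001101"  (len 23)
k=12  "1011100001101100001101"  (len 22)
k=13  "0111000011011000011011"  (len 22)
k=14  "111000011011000011011"  (len 21)
k=15  "110000110110000110111101"  (len 24)
k=16  "10000110110000110111101011"  (len 26)
k=17  "00001101100001101111010111"  (len 26)
k=18  "0001101100001101111010111"  (len 25)
k=19  "001101100001101111010111"  (len 24)
k=20  "01101100001101111010111"  (len 23)
k=21  "1101100001101111010111"  (len 22)
k=22  "1011000011011110101110000"  (len 25)
k=23  "0110000110111101011100001101"  (len 28)
k=24  "110000110111101011100001101"  (len 27)
k=25  "100001101111010111000011011"  (len 27)

27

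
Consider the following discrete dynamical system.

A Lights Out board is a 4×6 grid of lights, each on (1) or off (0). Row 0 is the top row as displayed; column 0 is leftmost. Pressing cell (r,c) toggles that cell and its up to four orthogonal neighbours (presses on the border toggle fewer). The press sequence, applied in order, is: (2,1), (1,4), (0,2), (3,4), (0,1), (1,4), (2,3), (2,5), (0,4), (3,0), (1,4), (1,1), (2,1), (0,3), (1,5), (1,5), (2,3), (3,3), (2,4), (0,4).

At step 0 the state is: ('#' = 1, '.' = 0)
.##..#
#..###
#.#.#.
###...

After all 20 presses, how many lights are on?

9

k=0  .##..#
#..###
#.#.#.
###...
k=1  .##..#
##.###
.#..#.
#.#...
k=2  .##.##
##....
.#....
#.#...
k=3  ...###
###...
.#....
#.#...
k=4  ...###
###...
.#..#.
#.####
k=5  ######
#.#...
.#..#.
#.####
k=6  ####.#
#.####
.#....
#.####
k=7  ####.#
#.#.##
.####.
#.#.##
k=8  ####.#
#.#.#.
.###.#
#.#.#.
k=9  ###.#.
#.#...
.###.#
#.#.#.
k=10  ###.#.
#.#...
####.#
.##.#.
k=11  ###...
#.####
######
.##.#.
k=12  #.#...
.#.###
#.####
.##.#.
k=13  #.#...
...###
.#.###
..#.#.
k=14  #..##.
....##
.#.###
..#.#.
k=15  #..###
......
.#.##.
..#.#.
k=16  #..##.
....##
.#.###
..#.#.
k=17  #..##.
...###
.##..#
..###.
k=18  #..##.
...###
.###.#
......
k=19  #..##.
...#.#
.##.#.
....#.
k=20  #....#
...###
.##.#.
....#.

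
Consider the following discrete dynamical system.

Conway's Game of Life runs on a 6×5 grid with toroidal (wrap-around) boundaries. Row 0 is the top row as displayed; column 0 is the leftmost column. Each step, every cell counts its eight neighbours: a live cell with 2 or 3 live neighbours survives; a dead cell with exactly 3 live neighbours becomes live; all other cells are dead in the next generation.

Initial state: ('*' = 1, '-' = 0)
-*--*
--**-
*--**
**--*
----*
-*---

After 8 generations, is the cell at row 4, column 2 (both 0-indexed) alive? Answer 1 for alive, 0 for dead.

0

k=0  -*--*
--**-
*--**
**--*
----*
-*---
k=1  **-*-
-**--
-----
-*---
-*--*
-----
k=2  **---
***--
-**--
*----
*----
-**-*
k=3  ---**
-----
--*--
*----
*---*
--*-*
k=4  ---**
---*-
-----
**--*
**-**
-----
k=5  ---**
---**
*---*
-***-
-***-
--*--
k=6  --*-*
-----
**---
-----
-----
-*--*
k=7  *--*-
**---
-----
-----
-----
*--*-
k=8  *-*--
**--*
-----
-----
-----
-----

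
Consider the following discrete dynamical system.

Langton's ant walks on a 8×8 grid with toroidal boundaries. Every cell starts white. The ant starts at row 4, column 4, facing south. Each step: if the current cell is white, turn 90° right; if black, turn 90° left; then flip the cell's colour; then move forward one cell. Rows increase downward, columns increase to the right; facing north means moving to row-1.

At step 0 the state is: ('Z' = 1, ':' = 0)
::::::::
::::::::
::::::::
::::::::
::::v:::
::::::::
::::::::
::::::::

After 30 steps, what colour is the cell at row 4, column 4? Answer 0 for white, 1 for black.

0

0) ::::::::
::::::::
::::::::
::::::::
::::v:::
::::::::
::::::::
::::::::
1) ::::::::
::::::::
::::::::
::::::::
:::<Z:::
::::::::
::::::::
::::::::
2) ::::::::
::::::::
::::::::
:::^::::
:::ZZ:::
::::::::
::::::::
::::::::
3) ::::::::
::::::::
::::::::
:::Z>:::
:::ZZ:::
::::::::
::::::::
::::::::
4) ::::::::
::::::::
::::::::
:::ZZ:::
:::Zv:::
::::::::
::::::::
::::::::
5) ::::::::
::::::::
::::::::
:::ZZ:::
:::Z:>::
::::::::
::::::::
::::::::
6) ::::::::
::::::::
::::::::
:::ZZ:::
:::Z:Z::
:::::v::
::::::::
::::::::
7) ::::::::
::::::::
::::::::
:::ZZ:::
:::Z:Z::
::::<Z::
::::::::
::::::::
8) ::::::::
::::::::
::::::::
:::ZZ:::
:::Z^Z::
::::ZZ::
::::::::
::::::::
9) ::::::::
::::::::
::::::::
:::ZZ:::
:::ZZ>::
::::ZZ::
::::::::
::::::::
10) ::::::::
::::::::
::::::::
:::ZZ^::
:::ZZ:::
::::ZZ::
::::::::
::::::::
11) ::::::::
::::::::
::::::::
:::ZZZ>:
:::ZZ:::
::::ZZ::
::::::::
::::::::
12) ::::::::
::::::::
::::::::
:::ZZZZ:
:::ZZ:v:
::::ZZ::
::::::::
::::::::
13) ::::::::
::::::::
::::::::
:::ZZZZ:
:::ZZ<Z:
::::ZZ::
::::::::
::::::::
14) ::::::::
::::::::
::::::::
:::ZZ^Z:
:::ZZZZ:
::::ZZ::
::::::::
::::::::
15) ::::::::
::::::::
::::::::
:::Z<:Z:
:::ZZZZ:
::::ZZ::
::::::::
::::::::
16) ::::::::
::::::::
::::::::
:::Z::Z:
:::ZvZZ:
::::ZZ::
::::::::
::::::::
17) ::::::::
::::::::
::::::::
:::Z::Z:
:::Z:>Z:
::::ZZ::
::::::::
::::::::
18) ::::::::
::::::::
::::::::
:::Z:^Z:
:::Z::Z:
::::ZZ::
::::::::
::::::::
19) ::::::::
::::::::
::::::::
:::Z:Z>:
:::Z::Z:
::::ZZ::
::::::::
::::::::
20) ::::::::
::::::::
::::::^:
:::Z:Z::
:::Z::Z:
::::ZZ::
::::::::
::::::::
21) ::::::::
::::::::
::::::Z>
:::Z:Z::
:::Z::Z:
::::ZZ::
::::::::
::::::::
22) ::::::::
::::::::
::::::ZZ
:::Z:Z:v
:::Z::Z:
::::ZZ::
::::::::
::::::::
23) ::::::::
::::::::
::::::ZZ
:::Z:Z<Z
:::Z::Z:
::::ZZ::
::::::::
::::::::
24) ::::::::
::::::::
::::::^Z
:::Z:ZZZ
:::Z::Z:
::::ZZ::
::::::::
::::::::
25) ::::::::
::::::::
:::::<:Z
:::Z:ZZZ
:::Z::Z:
::::ZZ::
::::::::
::::::::
26) ::::::::
:::::^::
:::::Z:Z
:::Z:ZZZ
:::Z::Z:
::::ZZ::
::::::::
::::::::
27) ::::::::
:::::Z>:
:::::Z:Z
:::Z:ZZZ
:::Z::Z:
::::ZZ::
::::::::
::::::::
28) ::::::::
:::::ZZ:
:::::ZvZ
:::Z:ZZZ
:::Z::Z:
::::ZZ::
::::::::
::::::::
29) ::::::::
:::::ZZ:
:::::<ZZ
:::Z:ZZZ
:::Z::Z:
::::ZZ::
::::::::
::::::::
30) ::::::::
:::::ZZ:
::::::ZZ
:::Z:vZZ
:::Z::Z:
::::ZZ::
::::::::
::::::::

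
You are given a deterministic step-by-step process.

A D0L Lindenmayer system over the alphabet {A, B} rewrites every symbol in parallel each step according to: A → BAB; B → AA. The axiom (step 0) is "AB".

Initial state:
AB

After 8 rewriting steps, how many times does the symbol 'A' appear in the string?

2047

[0] AB
[1] BABAA
[2] AABABAABABBAB
[3] BABBABAABABAABABBABAABABAAAABABAA
[4] AABABAAAABABAABABBABAABABAABABBABAABABAAAABABAABABBABAABABAABABBABBABBABAABABAABABBAB
[5] BABBABAABABAABABBABBABBABAABABAABABBABAABABAAAABABAABABBAB…ABAAAABABAAAABABAAAABABAABABBABAABABAABABBABAABABAAAABABAA  (len 217)
[6] AABABAAAABABAABABBABAABABAABABBABAABABAAAABABAAAABABAAAABA…BABBABAABABAAAABABAABABBABAABABAABABBABBABBABAABABAABABBAB  (len 557)
[7] BABBABAABABAABABBABBABBABAABABAABABBABAABABAAAABABAABABBAB…ABAAAABABAAAABABAAAABABAABABBABAABABAABABBABAABABAAAABABAA  (len 1425)
[8] AABABAAAABABAABABBABAABABAABABBABAABABAAAABABAAAABABAAAABA…BABBABAABABAAAABABAABABBABAABABAABABBABBABBABAABABAABABBAB  (len 3653)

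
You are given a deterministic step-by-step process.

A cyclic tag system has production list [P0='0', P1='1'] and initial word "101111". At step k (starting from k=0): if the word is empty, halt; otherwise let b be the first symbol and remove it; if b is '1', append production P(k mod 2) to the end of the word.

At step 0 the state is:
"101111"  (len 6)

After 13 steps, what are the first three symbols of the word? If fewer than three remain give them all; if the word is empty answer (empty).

t=0: "101111"  (len 6)
t=1: "011110"  (len 6)
t=2: "11110"  (len 5)
t=3: "11100"  (len 5)
t=4: "11001"  (len 5)
t=5: "10010"  (len 5)
t=6: "00101"  (len 5)
t=7: "0101"  (len 4)
t=8: "101"  (len 3)
t=9: "010"  (len 3)
t=10: "10"  (len 2)
t=11: "00"  (len 2)
t=12: "0"  (len 1)
t=13: (halted — word empty)

(empty)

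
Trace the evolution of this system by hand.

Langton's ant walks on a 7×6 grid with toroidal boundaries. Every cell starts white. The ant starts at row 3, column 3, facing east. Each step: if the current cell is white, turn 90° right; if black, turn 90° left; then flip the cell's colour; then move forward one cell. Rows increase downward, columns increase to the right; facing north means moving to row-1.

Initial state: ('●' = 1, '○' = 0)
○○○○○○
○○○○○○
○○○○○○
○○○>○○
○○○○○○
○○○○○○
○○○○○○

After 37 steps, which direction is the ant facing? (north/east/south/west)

north

k=0  ○○○○○○
○○○○○○
○○○○○○
○○○>○○
○○○○○○
○○○○○○
○○○○○○
k=1  ○○○○○○
○○○○○○
○○○○○○
○○○●○○
○○○v○○
○○○○○○
○○○○○○
k=2  ○○○○○○
○○○○○○
○○○○○○
○○○●○○
○○<●○○
○○○○○○
○○○○○○
k=3  ○○○○○○
○○○○○○
○○○○○○
○○^●○○
○○●●○○
○○○○○○
○○○○○○
k=4  ○○○○○○
○○○○○○
○○○○○○
○○●>○○
○○●●○○
○○○○○○
○○○○○○
k=5  ○○○○○○
○○○○○○
○○○^○○
○○●○○○
○○●●○○
○○○○○○
○○○○○○
k=6  ○○○○○○
○○○○○○
○○○●>○
○○●○○○
○○●●○○
○○○○○○
○○○○○○
k=7  ○○○○○○
○○○○○○
○○○●●○
○○●○v○
○○●●○○
○○○○○○
○○○○○○
k=8  ○○○○○○
○○○○○○
○○○●●○
○○●<●○
○○●●○○
○○○○○○
○○○○○○
k=9  ○○○○○○
○○○○○○
○○○^●○
○○●●●○
○○●●○○
○○○○○○
○○○○○○
k=10  ○○○○○○
○○○○○○
○○<○●○
○○●●●○
○○●●○○
○○○○○○
○○○○○○
k=11  ○○○○○○
○○^○○○
○○●○●○
○○●●●○
○○●●○○
○○○○○○
○○○○○○
k=12  ○○○○○○
○○●>○○
○○●○●○
○○●●●○
○○●●○○
○○○○○○
○○○○○○
k=13  ○○○○○○
○○●●○○
○○●v●○
○○●●●○
○○●●○○
○○○○○○
○○○○○○
k=14  ○○○○○○
○○●●○○
○○<●●○
○○●●●○
○○●●○○
○○○○○○
○○○○○○
k=15  ○○○○○○
○○●●○○
○○○●●○
○○v●●○
○○●●○○
○○○○○○
○○○○○○
k=16  ○○○○○○
○○●●○○
○○○●●○
○○○>●○
○○●●○○
○○○○○○
○○○○○○
k=17  ○○○○○○
○○●●○○
○○○^●○
○○○○●○
○○●●○○
○○○○○○
○○○○○○
k=18  ○○○○○○
○○●●○○
○○<○●○
○○○○●○
○○●●○○
○○○○○○
○○○○○○
k=19  ○○○○○○
○○^●○○
○○●○●○
○○○○●○
○○●●○○
○○○○○○
○○○○○○
k=20  ○○○○○○
○<○●○○
○○●○●○
○○○○●○
○○●●○○
○○○○○○
○○○○○○
k=21  ○^○○○○
○●○●○○
○○●○●○
○○○○●○
○○●●○○
○○○○○○
○○○○○○
k=22  ○●>○○○
○●○●○○
○○●○●○
○○○○●○
○○●●○○
○○○○○○
○○○○○○
k=23  ○●●○○○
○●v●○○
○○●○●○
○○○○●○
○○●●○○
○○○○○○
○○○○○○
k=24  ○●●○○○
○<●●○○
○○●○●○
○○○○●○
○○●●○○
○○○○○○
○○○○○○
k=25  ○●●○○○
○○●●○○
○v●○●○
○○○○●○
○○●●○○
○○○○○○
○○○○○○
k=26  ○●●○○○
○○●●○○
<●●○●○
○○○○●○
○○●●○○
○○○○○○
○○○○○○
k=27  ○●●○○○
^○●●○○
●●●○●○
○○○○●○
○○●●○○
○○○○○○
○○○○○○
k=28  ○●●○○○
●>●●○○
●●●○●○
○○○○●○
○○●●○○
○○○○○○
○○○○○○
k=29  ○●●○○○
●●●●○○
●v●○●○
○○○○●○
○○●●○○
○○○○○○
○○○○○○
k=30  ○●●○○○
●●●●○○
●○>○●○
○○○○●○
○○●●○○
○○○○○○
○○○○○○
k=31  ○●●○○○
●●^●○○
●○○○●○
○○○○●○
○○●●○○
○○○○○○
○○○○○○
k=32  ○●●○○○
●<○●○○
●○○○●○
○○○○●○
○○●●○○
○○○○○○
○○○○○○
k=33  ○●●○○○
●○○●○○
●v○○●○
○○○○●○
○○●●○○
○○○○○○
○○○○○○
k=34  ○●●○○○
●○○●○○
<●○○●○
○○○○●○
○○●●○○
○○○○○○
○○○○○○
k=35  ○●●○○○
●○○●○○
○●○○●○
v○○○●○
○○●●○○
○○○○○○
○○○○○○
k=36  ○●●○○○
●○○●○○
○●○○●○
●○○○●<
○○●●○○
○○○○○○
○○○○○○
k=37  ○●●○○○
●○○●○○
○●○○●^
●○○○●●
○○●●○○
○○○○○○
○○○○○○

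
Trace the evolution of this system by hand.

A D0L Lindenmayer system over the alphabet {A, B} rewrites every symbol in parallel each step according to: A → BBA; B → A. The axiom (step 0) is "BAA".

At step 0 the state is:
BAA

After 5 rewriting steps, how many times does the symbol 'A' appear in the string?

0) BAA
1) ABBABBA
2) BBAAABBAAABBA
3) AABBABBABBAAABBABBABBAAABBA
4) BBABBAAABBAAABBAAABBABBABBAAABBAAABBAAABBABBABBAAABBA
5) AABBAAABBABBABBAAABBABBABBAAABBABBABBAAABBAAABBAAABBABBABBAAABBABBABBAAABBABBABBAAABBAAABBAAABBABBABBAAABBA

53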